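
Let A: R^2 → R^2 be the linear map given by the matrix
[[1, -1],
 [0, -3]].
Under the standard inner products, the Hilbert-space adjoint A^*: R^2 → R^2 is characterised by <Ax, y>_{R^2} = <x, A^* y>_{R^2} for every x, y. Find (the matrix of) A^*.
A^* = A^T =
[[1, 0],
 [-1, -3]]

For real matrices with standard dot products, the defining identity <Ax, y> = <x, A^* y> gives (Ax)^T y = x^T (A^*) y, i.e. x^T A^T y = x^T (A^*) y. Since this holds for all x, y, we must have A^* = A^T. Therefore
A^* =
[[1, 0],
 [-1, -3]].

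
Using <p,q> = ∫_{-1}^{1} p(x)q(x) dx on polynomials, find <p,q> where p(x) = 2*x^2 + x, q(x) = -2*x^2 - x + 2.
<p,q> = 2/5

Expand the product: p(x)·q(x) = -4*x^4 - 4*x^3 + 3*x^2 + 2*x.
∫_{-1}^{1} of each monomial x^k gives [2/(k+1) if k even, 0 if k odd]. Integrating term-by-term (or equivalently evaluating the antiderivative F(x) = -4*x^5/5 - x^4 + x^3 + x^2 at the endpoints):
  F(1) − F(−1) = 1/5 − (-1/5) = 2/5.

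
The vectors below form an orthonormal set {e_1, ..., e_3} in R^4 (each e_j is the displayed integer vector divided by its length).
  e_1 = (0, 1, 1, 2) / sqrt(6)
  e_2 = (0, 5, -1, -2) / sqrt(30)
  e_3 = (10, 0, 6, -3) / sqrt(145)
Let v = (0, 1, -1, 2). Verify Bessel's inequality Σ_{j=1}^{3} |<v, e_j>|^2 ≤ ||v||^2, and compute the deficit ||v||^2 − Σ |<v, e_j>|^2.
Σ |<v, e_j>|^2 = 110/29; ||v||^2 = 6; deficit = 64/29

Write each e_j = u_j / sqrt(<u_j, u_j>) where u_j is the displayed integer vector. Then <v, e_j> = <v, u_j> / sqrt(<u_j, u_j>), so |<v, e_j>|^2 = <v, u_j>^2 / <u_j, u_j>.
Coefficients: <v, e_1> = 4/sqrt(6), <v, e_2> = 2/sqrt(30), <v, e_3> = -12/sqrt(145).
Square and sum: Σ |<v, e_j>|^2 = 110/29.
Compute ||v||^2 = v·v = 6.
Deficit = 6 − 110/29 = 64/29 ≥ 0, confirming Bessel's inequality. (The deficit equals ||v − Σ <v,e_j> e_j||^2, the squared distance from v to span{e_j}.)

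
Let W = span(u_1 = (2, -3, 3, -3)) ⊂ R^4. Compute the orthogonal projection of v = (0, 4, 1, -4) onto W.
proj_W(v) = (6/31, -9/31, 9/31, -9/31)

Set up U = [u_1 | ... | u_1] ∈ R^(4×1). The projector onto W = col(U) is P = U (U^T U)^(-1) U^T.
Compute U^T U =
  [31],
and U^T v = (3).
Solve U^T U · c = U^T v for the coefficients: c = (3/31). The projection is proj_W(v) = U c.
Check: (v - proj_W(v)) · u_1 = 0  (should be 0).
Result: proj_W(v) = (6/31, -9/31, 9/31, -9/31).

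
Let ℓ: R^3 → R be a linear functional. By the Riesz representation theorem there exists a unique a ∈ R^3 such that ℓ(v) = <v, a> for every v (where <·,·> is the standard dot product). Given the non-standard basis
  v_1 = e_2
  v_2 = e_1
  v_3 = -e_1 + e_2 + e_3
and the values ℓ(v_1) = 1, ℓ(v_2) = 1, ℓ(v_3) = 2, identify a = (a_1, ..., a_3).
a = (1, 1, 2)

Write a = (a_1, ..., a_3) in the standard basis. For each basis vector v_i, ℓ(v_i) = <v_i, a> is a linear equation in the a_j's. Collect the n equations into a matrix system V a = ℓ, where row i of V is v_i (expressed in the standard basis). Since V is invertible (lower-triangular with 1s on the diagonal, up to permutation), solve by back-substitution:
  V =
[[0, 1, 0],
 [1, 0, 0],
 [-1, 1, 1]]
  V a = (1, 1, 2)
Solving gives a = (1, 1, 2).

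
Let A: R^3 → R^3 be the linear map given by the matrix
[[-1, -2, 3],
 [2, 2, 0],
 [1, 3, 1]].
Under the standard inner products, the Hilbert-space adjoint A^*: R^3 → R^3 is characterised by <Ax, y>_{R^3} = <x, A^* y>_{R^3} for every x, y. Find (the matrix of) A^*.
A^* = A^T =
[[-1, 2, 1],
 [-2, 2, 3],
 [3, 0, 1]]

For real matrices with standard dot products, the defining identity <Ax, y> = <x, A^* y> gives (Ax)^T y = x^T (A^*) y, i.e. x^T A^T y = x^T (A^*) y. Since this holds for all x, y, we must have A^* = A^T. Therefore
A^* =
[[-1, 2, 1],
 [-2, 2, 3],
 [3, 0, 1]].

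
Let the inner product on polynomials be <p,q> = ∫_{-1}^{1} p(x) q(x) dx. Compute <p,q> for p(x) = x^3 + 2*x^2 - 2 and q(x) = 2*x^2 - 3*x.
<p,q> = -34/15

Expand the product: p(x)·q(x) = 2*x^5 + x^4 - 6*x^3 - 4*x^2 + 6*x.
∫_{-1}^{1} of each monomial x^k gives [2/(k+1) if k even, 0 if k odd]. Integrating term-by-term (or equivalently evaluating the antiderivative F(x) = x^6/3 + x^5/5 - 3*x^4/2 - 4*x^3/3 + 3*x^2 at the endpoints):
  F(1) − F(−1) = 7/10 − (89/30) = -34/15.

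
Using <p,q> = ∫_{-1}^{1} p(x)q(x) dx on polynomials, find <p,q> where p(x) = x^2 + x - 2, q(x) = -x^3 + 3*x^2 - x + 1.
<p,q> = -36/5

Expand the product: p(x)·q(x) = -x^5 + 2*x^4 + 4*x^3 - 6*x^2 + 3*x - 2.
∫_{-1}^{1} of each monomial x^k gives [2/(k+1) if k even, 0 if k odd]. Integrating term-by-term (or equivalently evaluating the antiderivative F(x) = -x^6/6 + 2*x^5/5 + x^4 - 2*x^3 + 3*x^2/2 - 2*x at the endpoints):
  F(1) − F(−1) = -19/15 − (89/15) = -36/5.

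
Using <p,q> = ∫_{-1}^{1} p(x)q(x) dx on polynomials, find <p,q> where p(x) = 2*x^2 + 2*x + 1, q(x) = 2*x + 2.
<p,q> = 28/3

Expand the product: p(x)·q(x) = 4*x^3 + 8*x^2 + 6*x + 2.
∫_{-1}^{1} of each monomial x^k gives [2/(k+1) if k even, 0 if k odd]. Integrating term-by-term (or equivalently evaluating the antiderivative F(x) = x^4 + 8*x^3/3 + 3*x^2 + 2*x at the endpoints):
  F(1) − F(−1) = 26/3 − (-2/3) = 28/3.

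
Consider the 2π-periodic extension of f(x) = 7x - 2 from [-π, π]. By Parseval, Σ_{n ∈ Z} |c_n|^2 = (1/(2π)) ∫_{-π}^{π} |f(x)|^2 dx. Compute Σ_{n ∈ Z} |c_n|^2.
Σ |c_n|^2 = 49π^2/3 + 4

Expand and integrate term by term over [-π, π]:
  ∫ (7x)^2 dx = 49·(2π^3/3); ∫ 2·7·(-2)·x dx = 0 (odd integrand); ∫ (-2)^2 dx = 4·2π.
So (1/(2π)) ∫_{-π}^{π} (7x - 2)^2 dx = 49π^2/3 + 4 = 49π^2/3 + 4.
Parseval ⇒ Σ |c_n|^2 = 49π^2/3 + 4.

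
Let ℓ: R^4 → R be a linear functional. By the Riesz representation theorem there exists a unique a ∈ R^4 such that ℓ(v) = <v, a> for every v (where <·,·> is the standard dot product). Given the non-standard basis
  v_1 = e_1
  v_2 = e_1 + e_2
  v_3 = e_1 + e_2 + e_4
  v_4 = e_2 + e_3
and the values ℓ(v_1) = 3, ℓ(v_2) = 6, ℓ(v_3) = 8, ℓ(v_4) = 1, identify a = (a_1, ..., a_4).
a = (3, 3, -2, 2)

Write a = (a_1, ..., a_4) in the standard basis. For each basis vector v_i, ℓ(v_i) = <v_i, a> is a linear equation in the a_j's. Collect the n equations into a matrix system V a = ℓ, where row i of V is v_i (expressed in the standard basis). Since V is invertible (lower-triangular with 1s on the diagonal, up to permutation), solve by back-substitution:
  V =
[[1, 0, 0, 0],
 [1, 1, 0, 0],
 [1, 1, 0, 1],
 [0, 1, 1, 0]]
  V a = (3, 6, 8, 1)
Solving gives a = (3, 3, -2, 2).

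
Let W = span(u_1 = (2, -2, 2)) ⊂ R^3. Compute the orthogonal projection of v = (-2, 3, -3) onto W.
proj_W(v) = (-8/3, 8/3, -8/3)

Set up U = [u_1 | ... | u_1] ∈ R^(3×1). The projector onto W = col(U) is P = U (U^T U)^(-1) U^T.
Compute U^T U =
  [12],
and U^T v = (-16).
Solve U^T U · c = U^T v for the coefficients: c = (-4/3). The projection is proj_W(v) = U c.
Check: (v - proj_W(v)) · u_1 = 0  (should be 0).
Result: proj_W(v) = (-8/3, 8/3, -8/3).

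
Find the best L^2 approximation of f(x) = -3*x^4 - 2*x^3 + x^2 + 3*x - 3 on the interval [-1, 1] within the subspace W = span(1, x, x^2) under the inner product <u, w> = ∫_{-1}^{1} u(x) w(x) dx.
g(x) = -11*x^2/7 + 9*x/5 - 96/35

The best approximation g ∈ W is the orthogonal projection of f onto W. Writing g = a_0 + a_1 x + a_2 x^2, the coefficients solve the normal equations G · a = b where
  G_{ij} = <φ_i, φ_j> and b_i = <f, φ_i>, with φ_0 = 1, φ_1 = x, φ_2 = x^2.
G =
  [2, 0, 2/3]
  [0, 2/3, 0]
  [2/3, 0, 2/5],
b = (-98/15, 6/5, -86/35).
Solving gives a_0 = -96/35, a_1 = 9/5, a_2 = -11/7, so
  g(x) = -11*x^2/7 + 9*x/5 - 96/35.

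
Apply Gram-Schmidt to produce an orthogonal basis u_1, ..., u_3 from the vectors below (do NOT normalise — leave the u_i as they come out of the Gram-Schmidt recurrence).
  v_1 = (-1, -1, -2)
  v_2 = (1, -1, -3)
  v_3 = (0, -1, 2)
Orthogonal basis:
  u_1 = (-1, -1, -2)
  u_2 = (2, 0, -1)
  u_3 = (3/10, -3/2, 3/5)

Apply the Gram-Schmidt recurrence
  u_1 = v_1
  u_i = v_i − Σ_{j<i} ((v_i · u_j) / (u_j · u_j)) · u_j.

Step by step this gives:
  u_1 = (-1, -1, -2)
  u_2 = (2, 0, -1)
  u_3 = (3/10, -3/2, 3/5)

Orthogonality check:
  u_2 · u_1 = 0 (should be 0)
  u_3 · u_1 = 0 (should be 0)
  u_3 · u_2 = 0 (should be 0)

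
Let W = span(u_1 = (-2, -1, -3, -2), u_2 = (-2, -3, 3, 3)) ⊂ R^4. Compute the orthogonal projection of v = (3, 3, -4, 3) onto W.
proj_W(v) = (45/19, 1281/494, -333/494, -15/13)

Set up U = [u_1 | ... | u_2] ∈ R^(4×2). The projector onto W = col(U) is P = U (U^T U)^(-1) U^T.
Compute U^T U =
  [18, -8]
  [-8, 31],
and U^T v = (-3, -18).
Solve U^T U · c = U^T v for the coefficients: c = (-237/494, -174/247). The projection is proj_W(v) = U c.
Check: (v - proj_W(v)) · u_1 = 0  (should be 0).
Check: (v - proj_W(v)) · u_2 = 0  (should be 0).
Result: proj_W(v) = (45/19, 1281/494, -333/494, -15/13).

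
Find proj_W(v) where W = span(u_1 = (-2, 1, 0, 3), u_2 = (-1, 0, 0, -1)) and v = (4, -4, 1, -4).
proj_W(v) = (40/9, -16/9, 0, -40/9)

Set up U = [u_1 | ... | u_2] ∈ R^(4×2). The projector onto W = col(U) is P = U (U^T U)^(-1) U^T.
Compute U^T U =
  [14, -1]
  [-1, 2],
and U^T v = (-24, 0).
Solve U^T U · c = U^T v for the coefficients: c = (-16/9, -8/9). The projection is proj_W(v) = U c.
Check: (v - proj_W(v)) · u_1 = 0  (should be 0).
Check: (v - proj_W(v)) · u_2 = 0  (should be 0).
Result: proj_W(v) = (40/9, -16/9, 0, -40/9).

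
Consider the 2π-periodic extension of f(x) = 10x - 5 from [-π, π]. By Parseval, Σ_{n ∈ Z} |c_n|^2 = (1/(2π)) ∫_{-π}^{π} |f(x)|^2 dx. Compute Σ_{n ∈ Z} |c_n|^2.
Σ |c_n|^2 = 100π^2/3 + 25

Expand and integrate term by term over [-π, π]:
  ∫ (10x)^2 dx = 100·(2π^3/3); ∫ 2·10·(-5)·x dx = 0 (odd integrand); ∫ (-5)^2 dx = 25·2π.
So (1/(2π)) ∫_{-π}^{π} (10x - 5)^2 dx = 100π^2/3 + 25 = 100π^2/3 + 25.
Parseval ⇒ Σ |c_n|^2 = 100π^2/3 + 25.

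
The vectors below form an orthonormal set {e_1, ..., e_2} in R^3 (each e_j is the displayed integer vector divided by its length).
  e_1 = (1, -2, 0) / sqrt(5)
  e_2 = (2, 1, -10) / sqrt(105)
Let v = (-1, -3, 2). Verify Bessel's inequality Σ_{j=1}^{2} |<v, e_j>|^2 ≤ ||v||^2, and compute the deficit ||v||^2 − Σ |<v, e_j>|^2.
Σ |<v, e_j>|^2 = 230/21; ||v||^2 = 14; deficit = 64/21

Write each e_j = u_j / sqrt(<u_j, u_j>) where u_j is the displayed integer vector. Then <v, e_j> = <v, u_j> / sqrt(<u_j, u_j>), so |<v, e_j>|^2 = <v, u_j>^2 / <u_j, u_j>.
Coefficients: <v, e_1> = 5/sqrt(5), <v, e_2> = -25/sqrt(105).
Square and sum: Σ |<v, e_j>|^2 = 230/21.
Compute ||v||^2 = v·v = 14.
Deficit = 14 − 230/21 = 64/21 ≥ 0, confirming Bessel's inequality. (The deficit equals ||v − Σ <v,e_j> e_j||^2, the squared distance from v to span{e_j}.)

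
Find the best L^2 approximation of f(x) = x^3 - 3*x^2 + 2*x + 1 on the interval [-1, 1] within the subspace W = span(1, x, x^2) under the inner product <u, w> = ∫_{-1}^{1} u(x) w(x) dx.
g(x) = -3*x^2 + 13*x/5 + 1

The best approximation g ∈ W is the orthogonal projection of f onto W. Writing g = a_0 + a_1 x + a_2 x^2, the coefficients solve the normal equations G · a = b where
  G_{ij} = <φ_i, φ_j> and b_i = <f, φ_i>, with φ_0 = 1, φ_1 = x, φ_2 = x^2.
G =
  [2, 0, 2/3]
  [0, 2/3, 0]
  [2/3, 0, 2/5],
b = (0, 26/15, -8/15).
Solving gives a_0 = 1, a_1 = 13/5, a_2 = -3, so
  g(x) = -3*x^2 + 13*x/5 + 1.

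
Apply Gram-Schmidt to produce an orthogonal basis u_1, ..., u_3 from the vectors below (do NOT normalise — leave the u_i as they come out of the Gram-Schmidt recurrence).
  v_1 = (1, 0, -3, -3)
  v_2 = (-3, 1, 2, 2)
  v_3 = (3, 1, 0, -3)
Orthogonal basis:
  u_1 = (1, 0, -3, -3)
  u_2 = (-42/19, 1, -7/19, -7/19)
  u_3 = (29/39, 203/117, 190/117, -161/117)

Apply the Gram-Schmidt recurrence
  u_1 = v_1
  u_i = v_i − Σ_{j<i} ((v_i · u_j) / (u_j · u_j)) · u_j.

Step by step this gives:
  u_1 = (1, 0, -3, -3)
  u_2 = (-42/19, 1, -7/19, -7/19)
  u_3 = (29/39, 203/117, 190/117, -161/117)

Orthogonality check:
  u_2 · u_1 = 0 (should be 0)
  u_3 · u_1 = 0 (should be 0)
  u_3 · u_2 = 0 (should be 0)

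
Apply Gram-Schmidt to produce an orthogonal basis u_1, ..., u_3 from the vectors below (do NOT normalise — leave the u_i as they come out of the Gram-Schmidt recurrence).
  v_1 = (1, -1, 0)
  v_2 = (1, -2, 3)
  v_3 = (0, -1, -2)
Orthogonal basis:
  u_1 = (1, -1, 0)
  u_2 = (-1/2, -1/2, 3)
  u_3 = (-15/19, -15/19, -5/19)

Apply the Gram-Schmidt recurrence
  u_1 = v_1
  u_i = v_i − Σ_{j<i} ((v_i · u_j) / (u_j · u_j)) · u_j.

Step by step this gives:
  u_1 = (1, -1, 0)
  u_2 = (-1/2, -1/2, 3)
  u_3 = (-15/19, -15/19, -5/19)

Orthogonality check:
  u_2 · u_1 = 0 (should be 0)
  u_3 · u_1 = 0 (should be 0)
  u_3 · u_2 = 0 (should be 0)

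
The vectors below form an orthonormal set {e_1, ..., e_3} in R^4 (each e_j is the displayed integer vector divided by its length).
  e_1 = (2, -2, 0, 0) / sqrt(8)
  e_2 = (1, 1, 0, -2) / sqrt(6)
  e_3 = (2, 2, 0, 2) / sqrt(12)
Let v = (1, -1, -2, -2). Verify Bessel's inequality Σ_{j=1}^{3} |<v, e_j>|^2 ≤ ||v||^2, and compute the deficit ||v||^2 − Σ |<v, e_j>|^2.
Σ |<v, e_j>|^2 = 6; ||v||^2 = 10; deficit = 4

Write each e_j = u_j / sqrt(<u_j, u_j>) where u_j is the displayed integer vector. Then <v, e_j> = <v, u_j> / sqrt(<u_j, u_j>), so |<v, e_j>|^2 = <v, u_j>^2 / <u_j, u_j>.
Coefficients: <v, e_1> = 4/sqrt(8), <v, e_2> = 4/sqrt(6), <v, e_3> = -4/sqrt(12).
Square and sum: Σ |<v, e_j>|^2 = 6.
Compute ||v||^2 = v·v = 10.
Deficit = 10 − 6 = 4 ≥ 0, confirming Bessel's inequality. (The deficit equals ||v − Σ <v,e_j> e_j||^2, the squared distance from v to span{e_j}.)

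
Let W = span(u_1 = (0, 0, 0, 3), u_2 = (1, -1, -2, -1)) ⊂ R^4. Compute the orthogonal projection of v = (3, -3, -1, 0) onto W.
proj_W(v) = (4/3, -4/3, -8/3, 0)

Set up U = [u_1 | ... | u_2] ∈ R^(4×2). The projector onto W = col(U) is P = U (U^T U)^(-1) U^T.
Compute U^T U =
  [9, -3]
  [-3, 7],
and U^T v = (0, 8).
Solve U^T U · c = U^T v for the coefficients: c = (4/9, 4/3). The projection is proj_W(v) = U c.
Check: (v - proj_W(v)) · u_1 = 0  (should be 0).
Check: (v - proj_W(v)) · u_2 = 0  (should be 0).
Result: proj_W(v) = (4/3, -4/3, -8/3, 0).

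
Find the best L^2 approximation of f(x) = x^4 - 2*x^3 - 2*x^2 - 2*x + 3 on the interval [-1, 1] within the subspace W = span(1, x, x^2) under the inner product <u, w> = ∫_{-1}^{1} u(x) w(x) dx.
g(x) = -8*x^2/7 - 16*x/5 + 102/35

The best approximation g ∈ W is the orthogonal projection of f onto W. Writing g = a_0 + a_1 x + a_2 x^2, the coefficients solve the normal equations G · a = b where
  G_{ij} = <φ_i, φ_j> and b_i = <f, φ_i>, with φ_0 = 1, φ_1 = x, φ_2 = x^2.
G =
  [2, 0, 2/3]
  [0, 2/3, 0]
  [2/3, 0, 2/5],
b = (76/15, -32/15, 52/35).
Solving gives a_0 = 102/35, a_1 = -16/5, a_2 = -8/7, so
  g(x) = -8*x^2/7 - 16*x/5 + 102/35.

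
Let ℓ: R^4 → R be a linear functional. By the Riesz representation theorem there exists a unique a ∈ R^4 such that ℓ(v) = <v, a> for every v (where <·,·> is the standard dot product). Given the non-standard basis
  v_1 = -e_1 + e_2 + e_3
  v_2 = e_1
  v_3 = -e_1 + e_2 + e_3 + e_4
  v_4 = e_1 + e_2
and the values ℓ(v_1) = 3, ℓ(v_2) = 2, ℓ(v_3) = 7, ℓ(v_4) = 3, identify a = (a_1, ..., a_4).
a = (2, 1, 4, 4)

Write a = (a_1, ..., a_4) in the standard basis. For each basis vector v_i, ℓ(v_i) = <v_i, a> is a linear equation in the a_j's. Collect the n equations into a matrix system V a = ℓ, where row i of V is v_i (expressed in the standard basis). Since V is invertible (lower-triangular with 1s on the diagonal, up to permutation), solve by back-substitution:
  V =
[[-1, 1, 1, 0],
 [1, 0, 0, 0],
 [-1, 1, 1, 1],
 [1, 1, 0, 0]]
  V a = (3, 2, 7, 3)
Solving gives a = (2, 1, 4, 4).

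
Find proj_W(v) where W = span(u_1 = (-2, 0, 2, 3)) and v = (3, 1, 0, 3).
proj_W(v) = (-6/17, 0, 6/17, 9/17)

Set up U = [u_1 | ... | u_1] ∈ R^(4×1). The projector onto W = col(U) is P = U (U^T U)^(-1) U^T.
Compute U^T U =
  [17],
and U^T v = (3).
Solve U^T U · c = U^T v for the coefficients: c = (3/17). The projection is proj_W(v) = U c.
Check: (v - proj_W(v)) · u_1 = 0  (should be 0).
Result: proj_W(v) = (-6/17, 0, 6/17, 9/17).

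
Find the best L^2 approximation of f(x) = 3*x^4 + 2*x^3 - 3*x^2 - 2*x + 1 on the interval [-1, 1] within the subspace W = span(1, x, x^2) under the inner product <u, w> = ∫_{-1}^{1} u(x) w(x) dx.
g(x) = -3*x^2/7 - 4*x/5 + 26/35

The best approximation g ∈ W is the orthogonal projection of f onto W. Writing g = a_0 + a_1 x + a_2 x^2, the coefficients solve the normal equations G · a = b where
  G_{ij} = <φ_i, φ_j> and b_i = <f, φ_i>, with φ_0 = 1, φ_1 = x, φ_2 = x^2.
G =
  [2, 0, 2/3]
  [0, 2/3, 0]
  [2/3, 0, 2/5],
b = (6/5, -8/15, 34/105).
Solving gives a_0 = 26/35, a_1 = -4/5, a_2 = -3/7, so
  g(x) = -3*x^2/7 - 4*x/5 + 26/35.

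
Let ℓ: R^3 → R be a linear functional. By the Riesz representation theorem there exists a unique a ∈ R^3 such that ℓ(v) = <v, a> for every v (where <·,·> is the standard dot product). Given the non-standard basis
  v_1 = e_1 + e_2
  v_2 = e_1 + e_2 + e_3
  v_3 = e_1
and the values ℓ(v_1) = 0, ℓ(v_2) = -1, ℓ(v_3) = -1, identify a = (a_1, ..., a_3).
a = (-1, 1, -1)

Write a = (a_1, ..., a_3) in the standard basis. For each basis vector v_i, ℓ(v_i) = <v_i, a> is a linear equation in the a_j's. Collect the n equations into a matrix system V a = ℓ, where row i of V is v_i (expressed in the standard basis). Since V is invertible (lower-triangular with 1s on the diagonal, up to permutation), solve by back-substitution:
  V =
[[1, 1, 0],
 [1, 1, 1],
 [1, 0, 0]]
  V a = (0, -1, -1)
Solving gives a = (-1, 1, -1).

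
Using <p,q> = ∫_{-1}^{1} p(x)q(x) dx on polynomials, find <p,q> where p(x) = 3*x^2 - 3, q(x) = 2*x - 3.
<p,q> = 12

Expand the product: p(x)·q(x) = 6*x^3 - 9*x^2 - 6*x + 9.
∫_{-1}^{1} of each monomial x^k gives [2/(k+1) if k even, 0 if k odd]. Integrating term-by-term (or equivalently evaluating the antiderivative F(x) = 3*x^4/2 - 3*x^3 - 3*x^2 + 9*x at the endpoints):
  F(1) − F(−1) = 9/2 − (-15/2) = 12.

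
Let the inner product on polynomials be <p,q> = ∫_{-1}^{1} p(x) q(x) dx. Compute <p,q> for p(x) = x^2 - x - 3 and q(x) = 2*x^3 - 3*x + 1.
<p,q> = -62/15

Expand the product: p(x)·q(x) = 2*x^5 - 2*x^4 - 9*x^3 + 4*x^2 + 8*x - 3.
∫_{-1}^{1} of each monomial x^k gives [2/(k+1) if k even, 0 if k odd]. Integrating term-by-term (or equivalently evaluating the antiderivative F(x) = x^6/3 - 2*x^5/5 - 9*x^4/4 + 4*x^3/3 + 4*x^2 - 3*x at the endpoints):
  F(1) − F(−1) = 1/60 − (83/20) = -62/15.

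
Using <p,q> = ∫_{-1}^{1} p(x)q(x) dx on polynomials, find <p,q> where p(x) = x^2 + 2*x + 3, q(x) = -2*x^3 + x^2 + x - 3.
<p,q> = -268/15

Expand the product: p(x)·q(x) = -2*x^5 - 3*x^4 - 3*x^3 + 2*x^2 - 3*x - 9.
∫_{-1}^{1} of each monomial x^k gives [2/(k+1) if k even, 0 if k odd]. Integrating term-by-term (or equivalently evaluating the antiderivative F(x) = -x^6/3 - 3*x^5/5 - 3*x^4/4 + 2*x^3/3 - 3*x^2/2 - 9*x at the endpoints):
  F(1) − F(−1) = -691/60 − (127/20) = -268/15.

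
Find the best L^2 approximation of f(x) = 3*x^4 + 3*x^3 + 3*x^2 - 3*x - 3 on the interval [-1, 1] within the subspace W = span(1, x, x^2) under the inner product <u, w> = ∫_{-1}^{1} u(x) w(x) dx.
g(x) = 39*x^2/7 - 6*x/5 - 114/35

The best approximation g ∈ W is the orthogonal projection of f onto W. Writing g = a_0 + a_1 x + a_2 x^2, the coefficients solve the normal equations G · a = b where
  G_{ij} = <φ_i, φ_j> and b_i = <f, φ_i>, with φ_0 = 1, φ_1 = x, φ_2 = x^2.
G =
  [2, 0, 2/3]
  [0, 2/3, 0]
  [2/3, 0, 2/5],
b = (-14/5, -4/5, 2/35).
Solving gives a_0 = -114/35, a_1 = -6/5, a_2 = 39/7, so
  g(x) = 39*x^2/7 - 6*x/5 - 114/35.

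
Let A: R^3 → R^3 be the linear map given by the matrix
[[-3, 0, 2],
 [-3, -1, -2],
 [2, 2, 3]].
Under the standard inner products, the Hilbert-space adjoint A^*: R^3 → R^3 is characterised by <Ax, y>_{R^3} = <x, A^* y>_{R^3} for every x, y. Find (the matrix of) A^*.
A^* = A^T =
[[-3, -3, 2],
 [0, -1, 2],
 [2, -2, 3]]

For real matrices with standard dot products, the defining identity <Ax, y> = <x, A^* y> gives (Ax)^T y = x^T (A^*) y, i.e. x^T A^T y = x^T (A^*) y. Since this holds for all x, y, we must have A^* = A^T. Therefore
A^* =
[[-3, -3, 2],
 [0, -1, 2],
 [2, -2, 3]].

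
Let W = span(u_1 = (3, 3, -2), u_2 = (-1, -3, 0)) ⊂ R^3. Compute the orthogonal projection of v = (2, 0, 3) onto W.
proj_W(v) = (-7/19, 15/19, 12/19)

Set up U = [u_1 | ... | u_2] ∈ R^(3×2). The projector onto W = col(U) is P = U (U^T U)^(-1) U^T.
Compute U^T U =
  [22, -12]
  [-12, 10],
and U^T v = (0, -2).
Solve U^T U · c = U^T v for the coefficients: c = (-6/19, -11/19). The projection is proj_W(v) = U c.
Check: (v - proj_W(v)) · u_1 = 0  (should be 0).
Check: (v - proj_W(v)) · u_2 = 0  (should be 0).
Result: proj_W(v) = (-7/19, 15/19, 12/19).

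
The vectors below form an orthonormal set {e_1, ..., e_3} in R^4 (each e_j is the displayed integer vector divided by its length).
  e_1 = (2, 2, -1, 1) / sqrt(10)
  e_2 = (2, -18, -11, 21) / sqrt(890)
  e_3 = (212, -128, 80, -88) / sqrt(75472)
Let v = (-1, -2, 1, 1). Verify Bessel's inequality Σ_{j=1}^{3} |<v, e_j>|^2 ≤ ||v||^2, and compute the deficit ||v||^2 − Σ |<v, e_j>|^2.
Σ |<v, e_j>|^2 = 307/53; ||v||^2 = 7; deficit = 64/53

Write each e_j = u_j / sqrt(<u_j, u_j>) where u_j is the displayed integer vector. Then <v, e_j> = <v, u_j> / sqrt(<u_j, u_j>), so |<v, e_j>|^2 = <v, u_j>^2 / <u_j, u_j>.
Coefficients: <v, e_1> = -6/sqrt(10), <v, e_2> = 44/sqrt(890), <v, e_3> = 36/sqrt(75472).
Square and sum: Σ |<v, e_j>|^2 = 307/53.
Compute ||v||^2 = v·v = 7.
Deficit = 7 − 307/53 = 64/53 ≥ 0, confirming Bessel's inequality. (The deficit equals ||v − Σ <v,e_j> e_j||^2, the squared distance from v to span{e_j}.)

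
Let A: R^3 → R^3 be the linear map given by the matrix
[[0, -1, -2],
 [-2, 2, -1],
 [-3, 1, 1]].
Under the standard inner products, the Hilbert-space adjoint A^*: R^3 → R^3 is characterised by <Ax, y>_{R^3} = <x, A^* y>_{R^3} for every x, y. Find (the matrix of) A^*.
A^* = A^T =
[[0, -2, -3],
 [-1, 2, 1],
 [-2, -1, 1]]

For real matrices with standard dot products, the defining identity <Ax, y> = <x, A^* y> gives (Ax)^T y = x^T (A^*) y, i.e. x^T A^T y = x^T (A^*) y. Since this holds for all x, y, we must have A^* = A^T. Therefore
A^* =
[[0, -2, -3],
 [-1, 2, 1],
 [-2, -1, 1]].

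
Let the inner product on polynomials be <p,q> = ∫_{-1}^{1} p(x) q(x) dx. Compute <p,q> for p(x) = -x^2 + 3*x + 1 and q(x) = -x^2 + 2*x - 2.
<p,q> = 16/15

Expand the product: p(x)·q(x) = x^4 - 5*x^3 + 7*x^2 - 4*x - 2.
∫_{-1}^{1} of each monomial x^k gives [2/(k+1) if k even, 0 if k odd]. Integrating term-by-term (or equivalently evaluating the antiderivative F(x) = x^5/5 - 5*x^4/4 + 7*x^3/3 - 2*x^2 - 2*x at the endpoints):
  F(1) − F(−1) = -163/60 − (-227/60) = 16/15.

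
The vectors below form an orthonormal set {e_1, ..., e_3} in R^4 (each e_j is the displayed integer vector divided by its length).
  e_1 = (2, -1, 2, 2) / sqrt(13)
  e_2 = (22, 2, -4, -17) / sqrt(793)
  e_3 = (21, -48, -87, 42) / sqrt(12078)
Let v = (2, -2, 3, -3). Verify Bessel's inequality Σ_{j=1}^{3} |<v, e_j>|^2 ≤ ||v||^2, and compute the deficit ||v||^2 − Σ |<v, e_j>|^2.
Σ |<v, e_j>|^2 = 347/22; ||v||^2 = 26; deficit = 225/22

Write each e_j = u_j / sqrt(<u_j, u_j>) where u_j is the displayed integer vector. Then <v, e_j> = <v, u_j> / sqrt(<u_j, u_j>), so |<v, e_j>|^2 = <v, u_j>^2 / <u_j, u_j>.
Coefficients: <v, e_1> = 6/sqrt(13), <v, e_2> = 79/sqrt(793), <v, e_3> = -249/sqrt(12078).
Square and sum: Σ |<v, e_j>|^2 = 347/22.
Compute ||v||^2 = v·v = 26.
Deficit = 26 − 347/22 = 225/22 ≥ 0, confirming Bessel's inequality. (The deficit equals ||v − Σ <v,e_j> e_j||^2, the squared distance from v to span{e_j}.)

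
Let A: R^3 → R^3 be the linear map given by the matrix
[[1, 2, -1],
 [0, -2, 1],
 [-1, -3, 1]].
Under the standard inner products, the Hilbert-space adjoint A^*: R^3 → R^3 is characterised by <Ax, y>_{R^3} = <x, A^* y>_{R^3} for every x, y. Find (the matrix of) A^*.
A^* = A^T =
[[1, 0, -1],
 [2, -2, -3],
 [-1, 1, 1]]

For real matrices with standard dot products, the defining identity <Ax, y> = <x, A^* y> gives (Ax)^T y = x^T (A^*) y, i.e. x^T A^T y = x^T (A^*) y. Since this holds for all x, y, we must have A^* = A^T. Therefore
A^* =
[[1, 0, -1],
 [2, -2, -3],
 [-1, 1, 1]].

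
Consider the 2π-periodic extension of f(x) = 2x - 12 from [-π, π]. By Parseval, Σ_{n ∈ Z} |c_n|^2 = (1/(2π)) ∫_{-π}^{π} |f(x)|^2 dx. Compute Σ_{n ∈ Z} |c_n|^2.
Σ |c_n|^2 = 4π^2/3 + 144

Expand and integrate term by term over [-π, π]:
  ∫ (2x)^2 dx = 4·(2π^3/3); ∫ 2·2·(-12)·x dx = 0 (odd integrand); ∫ (-12)^2 dx = 144·2π.
So (1/(2π)) ∫_{-π}^{π} (2x - 12)^2 dx = 4π^2/3 + 144 = 4π^2/3 + 144.
Parseval ⇒ Σ |c_n|^2 = 4π^2/3 + 144.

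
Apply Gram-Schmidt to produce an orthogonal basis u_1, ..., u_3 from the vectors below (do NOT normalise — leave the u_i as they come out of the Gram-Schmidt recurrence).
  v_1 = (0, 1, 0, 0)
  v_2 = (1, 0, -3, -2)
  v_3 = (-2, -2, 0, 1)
Orthogonal basis:
  u_1 = (0, 1, 0, 0)
  u_2 = (1, 0, -3, -2)
  u_3 = (-12/7, 0, -6/7, 3/7)

Apply the Gram-Schmidt recurrence
  u_1 = v_1
  u_i = v_i − Σ_{j<i} ((v_i · u_j) / (u_j · u_j)) · u_j.

Step by step this gives:
  u_1 = (0, 1, 0, 0)
  u_2 = (1, 0, -3, -2)
  u_3 = (-12/7, 0, -6/7, 3/7)

Orthogonality check:
  u_2 · u_1 = 0 (should be 0)
  u_3 · u_1 = 0 (should be 0)
  u_3 · u_2 = 0 (should be 0)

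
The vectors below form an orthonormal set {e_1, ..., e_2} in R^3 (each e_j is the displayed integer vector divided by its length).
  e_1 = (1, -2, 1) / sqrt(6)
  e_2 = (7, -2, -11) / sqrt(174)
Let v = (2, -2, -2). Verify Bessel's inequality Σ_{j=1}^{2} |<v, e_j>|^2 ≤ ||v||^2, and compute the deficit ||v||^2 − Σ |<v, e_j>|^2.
Σ |<v, e_j>|^2 = 344/29; ||v||^2 = 12; deficit = 4/29

Write each e_j = u_j / sqrt(<u_j, u_j>) where u_j is the displayed integer vector. Then <v, e_j> = <v, u_j> / sqrt(<u_j, u_j>), so |<v, e_j>|^2 = <v, u_j>^2 / <u_j, u_j>.
Coefficients: <v, e_1> = 4/sqrt(6), <v, e_2> = 40/sqrt(174).
Square and sum: Σ |<v, e_j>|^2 = 344/29.
Compute ||v||^2 = v·v = 12.
Deficit = 12 − 344/29 = 4/29 ≥ 0, confirming Bessel's inequality. (The deficit equals ||v − Σ <v,e_j> e_j||^2, the squared distance from v to span{e_j}.)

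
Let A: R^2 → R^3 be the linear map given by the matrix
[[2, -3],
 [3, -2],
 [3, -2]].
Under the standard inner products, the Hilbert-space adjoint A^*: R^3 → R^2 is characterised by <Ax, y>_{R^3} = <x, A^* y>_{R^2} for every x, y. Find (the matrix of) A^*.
A^* = A^T =
[[2, 3, 3],
 [-3, -2, -2]]

For real matrices with standard dot products, the defining identity <Ax, y> = <x, A^* y> gives (Ax)^T y = x^T (A^*) y, i.e. x^T A^T y = x^T (A^*) y. Since this holds for all x, y, we must have A^* = A^T. Therefore
A^* =
[[2, 3, 3],
 [-3, -2, -2]].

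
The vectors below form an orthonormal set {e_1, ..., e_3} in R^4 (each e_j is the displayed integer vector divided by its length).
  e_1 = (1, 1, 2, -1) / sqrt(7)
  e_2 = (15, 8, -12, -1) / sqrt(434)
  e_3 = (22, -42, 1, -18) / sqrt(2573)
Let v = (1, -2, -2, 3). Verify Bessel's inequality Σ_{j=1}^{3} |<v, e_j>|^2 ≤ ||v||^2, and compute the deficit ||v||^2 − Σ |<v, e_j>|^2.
Σ |<v, e_j>|^2 = 916/83; ||v||^2 = 18; deficit = 578/83

Write each e_j = u_j / sqrt(<u_j, u_j>) where u_j is the displayed integer vector. Then <v, e_j> = <v, u_j> / sqrt(<u_j, u_j>), so |<v, e_j>|^2 = <v, u_j>^2 / <u_j, u_j>.
Coefficients: <v, e_1> = -8/sqrt(7), <v, e_2> = 20/sqrt(434), <v, e_3> = 50/sqrt(2573).
Square and sum: Σ |<v, e_j>|^2 = 916/83.
Compute ||v||^2 = v·v = 18.
Deficit = 18 − 916/83 = 578/83 ≥ 0, confirming Bessel's inequality. (The deficit equals ||v − Σ <v,e_j> e_j||^2, the squared distance from v to span{e_j}.)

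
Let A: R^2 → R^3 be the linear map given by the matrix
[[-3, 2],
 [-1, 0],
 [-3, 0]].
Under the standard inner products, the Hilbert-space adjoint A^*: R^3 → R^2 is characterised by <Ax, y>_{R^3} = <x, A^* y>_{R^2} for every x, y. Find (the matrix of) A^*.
A^* = A^T =
[[-3, -1, -3],
 [2, 0, 0]]

For real matrices with standard dot products, the defining identity <Ax, y> = <x, A^* y> gives (Ax)^T y = x^T (A^*) y, i.e. x^T A^T y = x^T (A^*) y. Since this holds for all x, y, we must have A^* = A^T. Therefore
A^* =
[[-3, -1, -3],
 [2, 0, 0]].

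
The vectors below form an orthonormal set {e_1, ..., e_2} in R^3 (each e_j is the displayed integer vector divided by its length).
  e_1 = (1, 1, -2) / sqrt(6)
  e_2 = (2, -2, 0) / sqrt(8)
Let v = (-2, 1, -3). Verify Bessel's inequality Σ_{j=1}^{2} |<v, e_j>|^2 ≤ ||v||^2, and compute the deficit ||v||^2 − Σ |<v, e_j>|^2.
Σ |<v, e_j>|^2 = 26/3; ||v||^2 = 14; deficit = 16/3

Write each e_j = u_j / sqrt(<u_j, u_j>) where u_j is the displayed integer vector. Then <v, e_j> = <v, u_j> / sqrt(<u_j, u_j>), so |<v, e_j>|^2 = <v, u_j>^2 / <u_j, u_j>.
Coefficients: <v, e_1> = 5/sqrt(6), <v, e_2> = -6/sqrt(8).
Square and sum: Σ |<v, e_j>|^2 = 26/3.
Compute ||v||^2 = v·v = 14.
Deficit = 14 − 26/3 = 16/3 ≥ 0, confirming Bessel's inequality. (The deficit equals ||v − Σ <v,e_j> e_j||^2, the squared distance from v to span{e_j}.)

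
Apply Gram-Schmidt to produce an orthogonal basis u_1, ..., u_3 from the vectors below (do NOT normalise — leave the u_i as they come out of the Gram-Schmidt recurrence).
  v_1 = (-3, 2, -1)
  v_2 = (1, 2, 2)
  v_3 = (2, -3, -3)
Orthogonal basis:
  u_1 = (-3, 2, -1)
  u_2 = (11/14, 15/7, 27/14)
  u_3 = (126/125, 21/25, -168/125)

Apply the Gram-Schmidt recurrence
  u_1 = v_1
  u_i = v_i − Σ_{j<i} ((v_i · u_j) / (u_j · u_j)) · u_j.

Step by step this gives:
  u_1 = (-3, 2, -1)
  u_2 = (11/14, 15/7, 27/14)
  u_3 = (126/125, 21/25, -168/125)

Orthogonality check:
  u_2 · u_1 = 0 (should be 0)
  u_3 · u_1 = 0 (should be 0)
  u_3 · u_2 = 0 (should be 0)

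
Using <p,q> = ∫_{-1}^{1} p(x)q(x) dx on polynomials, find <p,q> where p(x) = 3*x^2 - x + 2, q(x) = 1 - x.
<p,q> = 20/3

Expand the product: p(x)·q(x) = -3*x^3 + 4*x^2 - 3*x + 2.
∫_{-1}^{1} of each monomial x^k gives [2/(k+1) if k even, 0 if k odd]. Integrating term-by-term (or equivalently evaluating the antiderivative F(x) = -3*x^4/4 + 4*x^3/3 - 3*x^2/2 + 2*x at the endpoints):
  F(1) − F(−1) = 13/12 − (-67/12) = 20/3.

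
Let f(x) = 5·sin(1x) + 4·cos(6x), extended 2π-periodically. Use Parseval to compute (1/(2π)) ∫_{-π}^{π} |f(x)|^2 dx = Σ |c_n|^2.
Σ |c_n|^2 = 41/2

Expand |f|^2 and use orthogonality of {sin(nx), cos(mx)} on [-π, π]:
  ∫_{-π}^{π} sin(nx)^2 dx = π, ∫ cos(mx)^2 dx = π, and cross terms integrate to 0.
So ∫_{-π}^{π} f(x)^2 dx = 5^2 · π + 4^2 · π = (25 + 16)π.
Divide by 2π: (25 + 16)/2 = 41/2.
By Parseval, this equals Σ |c_n|^2.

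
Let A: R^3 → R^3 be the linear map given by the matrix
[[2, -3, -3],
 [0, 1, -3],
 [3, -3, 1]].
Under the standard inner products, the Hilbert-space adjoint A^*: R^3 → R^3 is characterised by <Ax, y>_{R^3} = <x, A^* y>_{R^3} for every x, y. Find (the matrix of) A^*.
A^* = A^T =
[[2, 0, 3],
 [-3, 1, -3],
 [-3, -3, 1]]

For real matrices with standard dot products, the defining identity <Ax, y> = <x, A^* y> gives (Ax)^T y = x^T (A^*) y, i.e. x^T A^T y = x^T (A^*) y. Since this holds for all x, y, we must have A^* = A^T. Therefore
A^* =
[[2, 0, 3],
 [-3, 1, -3],
 [-3, -3, 1]].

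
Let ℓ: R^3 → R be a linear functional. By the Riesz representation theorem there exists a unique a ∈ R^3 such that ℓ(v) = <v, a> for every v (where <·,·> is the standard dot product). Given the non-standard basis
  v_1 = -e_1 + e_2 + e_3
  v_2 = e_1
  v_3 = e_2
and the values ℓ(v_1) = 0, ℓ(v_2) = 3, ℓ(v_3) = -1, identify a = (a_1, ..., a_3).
a = (3, -1, 4)

Write a = (a_1, ..., a_3) in the standard basis. For each basis vector v_i, ℓ(v_i) = <v_i, a> is a linear equation in the a_j's. Collect the n equations into a matrix system V a = ℓ, where row i of V is v_i (expressed in the standard basis). Since V is invertible (lower-triangular with 1s on the diagonal, up to permutation), solve by back-substitution:
  V =
[[-1, 1, 1],
 [1, 0, 0],
 [0, 1, 0]]
  V a = (0, 3, -1)
Solving gives a = (3, -1, 4).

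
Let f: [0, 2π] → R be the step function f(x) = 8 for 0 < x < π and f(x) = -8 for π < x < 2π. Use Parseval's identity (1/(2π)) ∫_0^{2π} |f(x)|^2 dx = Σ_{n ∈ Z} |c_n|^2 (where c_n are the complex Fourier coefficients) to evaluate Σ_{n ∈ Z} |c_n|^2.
Σ |c_n|^2 = 64

Parseval equates the L^2 energy of f (normalised by 1/(2π)) with the ℓ^2 sum of its Fourier coefficients: (1/(2π)) ∫_0^{2π} |f|^2 = Σ |c_n|^2.
Compute the left side: (1/(2π)) [∫_0^π 8^2 dx + ∫_π^{2π} (-8)^2 dx] = (1/(2π)) · (64π + 64π) = (64 + 64)/2 = 64.
So Σ_{n ∈ Z} |c_n|^2 = 64.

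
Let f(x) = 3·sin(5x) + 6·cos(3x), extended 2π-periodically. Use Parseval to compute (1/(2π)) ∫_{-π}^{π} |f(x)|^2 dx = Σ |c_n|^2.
Σ |c_n|^2 = 45/2

Expand |f|^2 and use orthogonality of {sin(nx), cos(mx)} on [-π, π]:
  ∫_{-π}^{π} sin(nx)^2 dx = π, ∫ cos(mx)^2 dx = π, and cross terms integrate to 0.
So ∫_{-π}^{π} f(x)^2 dx = 3^2 · π + 6^2 · π = (9 + 36)π.
Divide by 2π: (9 + 36)/2 = 45/2.
By Parseval, this equals Σ |c_n|^2.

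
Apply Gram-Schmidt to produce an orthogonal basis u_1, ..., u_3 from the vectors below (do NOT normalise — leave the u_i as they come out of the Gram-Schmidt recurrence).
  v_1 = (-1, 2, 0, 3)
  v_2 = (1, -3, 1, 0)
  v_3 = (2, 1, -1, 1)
Orthogonal basis:
  u_1 = (-1, 2, 0, 3)
  u_2 = (1/2, -2, 1, 3/2)
  u_3 = (236/105, 46/105, -14/15, 16/35)

Apply the Gram-Schmidt recurrence
  u_1 = v_1
  u_i = v_i − Σ_{j<i} ((v_i · u_j) / (u_j · u_j)) · u_j.

Step by step this gives:
  u_1 = (-1, 2, 0, 3)
  u_2 = (1/2, -2, 1, 3/2)
  u_3 = (236/105, 46/105, -14/15, 16/35)

Orthogonality check:
  u_2 · u_1 = 0 (should be 0)
  u_3 · u_1 = 0 (should be 0)
  u_3 · u_2 = 0 (should be 0)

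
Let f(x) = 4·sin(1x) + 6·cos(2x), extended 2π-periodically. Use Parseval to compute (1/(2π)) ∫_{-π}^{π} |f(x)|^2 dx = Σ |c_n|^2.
Σ |c_n|^2 = 26

Expand |f|^2 and use orthogonality of {sin(nx), cos(mx)} on [-π, π]:
  ∫_{-π}^{π} sin(nx)^2 dx = π, ∫ cos(mx)^2 dx = π, and cross terms integrate to 0.
So ∫_{-π}^{π} f(x)^2 dx = 4^2 · π + 6^2 · π = (16 + 36)π.
Divide by 2π: (16 + 36)/2 = 26.
By Parseval, this equals Σ |c_n|^2.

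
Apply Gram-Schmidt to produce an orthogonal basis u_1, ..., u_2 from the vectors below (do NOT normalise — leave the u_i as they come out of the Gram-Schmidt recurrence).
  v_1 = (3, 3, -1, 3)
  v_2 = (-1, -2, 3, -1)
Orthogonal basis:
  u_1 = (3, 3, -1, 3)
  u_2 = (17/28, -11/28, 69/28, 17/28)

Apply the Gram-Schmidt recurrence
  u_1 = v_1
  u_i = v_i − Σ_{j<i} ((v_i · u_j) / (u_j · u_j)) · u_j.

Step by step this gives:
  u_1 = (3, 3, -1, 3)
  u_2 = (17/28, -11/28, 69/28, 17/28)

Orthogonality check:
  u_2 · u_1 = 0 (should be 0)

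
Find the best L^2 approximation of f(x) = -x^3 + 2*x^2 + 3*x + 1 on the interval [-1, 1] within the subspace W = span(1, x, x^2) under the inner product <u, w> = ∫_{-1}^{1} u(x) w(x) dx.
g(x) = 2*x^2 + 12*x/5 + 1

The best approximation g ∈ W is the orthogonal projection of f onto W. Writing g = a_0 + a_1 x + a_2 x^2, the coefficients solve the normal equations G · a = b where
  G_{ij} = <φ_i, φ_j> and b_i = <f, φ_i>, with φ_0 = 1, φ_1 = x, φ_2 = x^2.
G =
  [2, 0, 2/3]
  [0, 2/3, 0]
  [2/3, 0, 2/5],
b = (10/3, 8/5, 22/15).
Solving gives a_0 = 1, a_1 = 12/5, a_2 = 2, so
  g(x) = 2*x^2 + 12*x/5 + 1.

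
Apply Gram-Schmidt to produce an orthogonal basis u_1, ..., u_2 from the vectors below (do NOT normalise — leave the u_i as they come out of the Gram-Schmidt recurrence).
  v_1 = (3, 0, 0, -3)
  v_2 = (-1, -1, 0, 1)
Orthogonal basis:
  u_1 = (3, 0, 0, -3)
  u_2 = (0, -1, 0, 0)

Apply the Gram-Schmidt recurrence
  u_1 = v_1
  u_i = v_i − Σ_{j<i} ((v_i · u_j) / (u_j · u_j)) · u_j.

Step by step this gives:
  u_1 = (3, 0, 0, -3)
  u_2 = (0, -1, 0, 0)

Orthogonality check:
  u_2 · u_1 = 0 (should be 0)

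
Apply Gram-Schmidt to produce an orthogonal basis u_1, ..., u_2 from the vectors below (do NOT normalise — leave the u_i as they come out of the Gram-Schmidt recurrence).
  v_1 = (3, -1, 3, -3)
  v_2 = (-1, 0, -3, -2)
Orthogonal basis:
  u_1 = (3, -1, 3, -3)
  u_2 = (-5/14, -3/14, -33/14, -37/14)

Apply the Gram-Schmidt recurrence
  u_1 = v_1
  u_i = v_i − Σ_{j<i} ((v_i · u_j) / (u_j · u_j)) · u_j.

Step by step this gives:
  u_1 = (3, -1, 3, -3)
  u_2 = (-5/14, -3/14, -33/14, -37/14)

Orthogonality check:
  u_2 · u_1 = 0 (should be 0)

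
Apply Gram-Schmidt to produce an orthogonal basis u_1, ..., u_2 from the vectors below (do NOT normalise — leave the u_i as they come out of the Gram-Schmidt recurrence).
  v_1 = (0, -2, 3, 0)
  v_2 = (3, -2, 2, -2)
Orthogonal basis:
  u_1 = (0, -2, 3, 0)
  u_2 = (3, -6/13, -4/13, -2)

Apply the Gram-Schmidt recurrence
  u_1 = v_1
  u_i = v_i − Σ_{j<i} ((v_i · u_j) / (u_j · u_j)) · u_j.

Step by step this gives:
  u_1 = (0, -2, 3, 0)
  u_2 = (3, -6/13, -4/13, -2)

Orthogonality check:
  u_2 · u_1 = 0 (should be 0)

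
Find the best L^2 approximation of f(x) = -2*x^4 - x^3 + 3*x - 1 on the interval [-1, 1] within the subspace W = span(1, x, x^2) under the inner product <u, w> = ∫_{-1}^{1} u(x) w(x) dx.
g(x) = -12*x^2/7 + 12*x/5 - 29/35

The best approximation g ∈ W is the orthogonal projection of f onto W. Writing g = a_0 + a_1 x + a_2 x^2, the coefficients solve the normal equations G · a = b where
  G_{ij} = <φ_i, φ_j> and b_i = <f, φ_i>, with φ_0 = 1, φ_1 = x, φ_2 = x^2.
G =
  [2, 0, 2/3]
  [0, 2/3, 0]
  [2/3, 0, 2/5],
b = (-14/5, 8/5, -26/21).
Solving gives a_0 = -29/35, a_1 = 12/5, a_2 = -12/7, so
  g(x) = -12*x^2/7 + 12*x/5 - 29/35.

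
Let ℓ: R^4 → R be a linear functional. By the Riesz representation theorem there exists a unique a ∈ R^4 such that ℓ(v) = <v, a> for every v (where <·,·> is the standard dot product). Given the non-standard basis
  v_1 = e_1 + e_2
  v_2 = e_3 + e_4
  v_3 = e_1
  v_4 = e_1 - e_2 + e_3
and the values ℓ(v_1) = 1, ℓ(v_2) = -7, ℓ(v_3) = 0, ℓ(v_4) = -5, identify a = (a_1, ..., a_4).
a = (0, 1, -4, -3)

Write a = (a_1, ..., a_4) in the standard basis. For each basis vector v_i, ℓ(v_i) = <v_i, a> is a linear equation in the a_j's. Collect the n equations into a matrix system V a = ℓ, where row i of V is v_i (expressed in the standard basis). Since V is invertible (lower-triangular with 1s on the diagonal, up to permutation), solve by back-substitution:
  V =
[[1, 1, 0, 0],
 [0, 0, 1, 1],
 [1, 0, 0, 0],
 [1, -1, 1, 0]]
  V a = (1, -7, 0, -5)
Solving gives a = (0, 1, -4, -3).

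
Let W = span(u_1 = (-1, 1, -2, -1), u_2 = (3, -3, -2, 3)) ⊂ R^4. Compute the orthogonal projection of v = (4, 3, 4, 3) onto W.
proj_W(v) = (4/3, -4/3, 4, 4/3)

Set up U = [u_1 | ... | u_2] ∈ R^(4×2). The projector onto W = col(U) is P = U (U^T U)^(-1) U^T.
Compute U^T U =
  [7, -5]
  [-5, 31],
and U^T v = (-12, 4).
Solve U^T U · c = U^T v for the coefficients: c = (-11/6, -1/6). The projection is proj_W(v) = U c.
Check: (v - proj_W(v)) · u_1 = 0  (should be 0).
Check: (v - proj_W(v)) · u_2 = 0  (should be 0).
Result: proj_W(v) = (4/3, -4/3, 4, 4/3).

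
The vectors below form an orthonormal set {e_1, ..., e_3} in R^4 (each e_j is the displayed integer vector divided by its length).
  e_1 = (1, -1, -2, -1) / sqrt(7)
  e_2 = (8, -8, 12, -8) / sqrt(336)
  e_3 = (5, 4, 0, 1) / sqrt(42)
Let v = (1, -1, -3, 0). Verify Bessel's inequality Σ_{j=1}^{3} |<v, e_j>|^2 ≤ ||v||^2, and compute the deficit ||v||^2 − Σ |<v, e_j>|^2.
Σ |<v, e_j>|^2 = 145/14; ||v||^2 = 11; deficit = 9/14

Write each e_j = u_j / sqrt(<u_j, u_j>) where u_j is the displayed integer vector. Then <v, e_j> = <v, u_j> / sqrt(<u_j, u_j>), so |<v, e_j>|^2 = <v, u_j>^2 / <u_j, u_j>.
Coefficients: <v, e_1> = 8/sqrt(7), <v, e_2> = -20/sqrt(336), <v, e_3> = 1/sqrt(42).
Square and sum: Σ |<v, e_j>|^2 = 145/14.
Compute ||v||^2 = v·v = 11.
Deficit = 11 − 145/14 = 9/14 ≥ 0, confirming Bessel's inequality. (The deficit equals ||v − Σ <v,e_j> e_j||^2, the squared distance from v to span{e_j}.)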